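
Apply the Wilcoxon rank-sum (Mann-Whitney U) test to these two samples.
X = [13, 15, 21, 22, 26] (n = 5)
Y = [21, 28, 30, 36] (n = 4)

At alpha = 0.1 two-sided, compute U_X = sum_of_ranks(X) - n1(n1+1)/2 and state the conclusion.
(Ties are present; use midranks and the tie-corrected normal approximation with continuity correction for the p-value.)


Step 1: Combine and sort all 9 observations; assign midranks.
sorted (value, group): (13,X), (15,X), (21,X), (21,Y), (22,X), (26,X), (28,Y), (30,Y), (36,Y)
ranks: 13->1, 15->2, 21->3.5, 21->3.5, 22->5, 26->6, 28->7, 30->8, 36->9
Step 2: Rank sum for X: R1 = 1 + 2 + 3.5 + 5 + 6 = 17.5.
Step 3: U_X = R1 - n1(n1+1)/2 = 17.5 - 5*6/2 = 17.5 - 15 = 2.5.
       U_Y = n1*n2 - U_X = 20 - 2.5 = 17.5.
Step 4: Ties are present, so use the tie-corrected normal approximation (with continuity correction) for the p-value.
Step 5: p-value = 0.085100; compare to alpha = 0.1. reject H0.

U_X = 2.5, p = 0.085100, reject H0 at alpha = 0.1.


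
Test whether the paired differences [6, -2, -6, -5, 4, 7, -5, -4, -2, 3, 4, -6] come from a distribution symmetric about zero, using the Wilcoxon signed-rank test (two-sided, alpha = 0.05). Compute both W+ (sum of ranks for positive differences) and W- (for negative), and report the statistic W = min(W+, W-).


Step 1: Drop any zero differences (none here) and take |d_i|.
|d| = [6, 2, 6, 5, 4, 7, 5, 4, 2, 3, 4, 6]
Step 2: Midrank |d_i| (ties get averaged ranks).
ranks: |6|->10, |2|->1.5, |6|->10, |5|->7.5, |4|->5, |7|->12, |5|->7.5, |4|->5, |2|->1.5, |3|->3, |4|->5, |6|->10
Step 3: Attach original signs; sum ranks with positive sign and with negative sign.
W+ = 10 + 5 + 12 + 3 + 5 = 35
W- = 1.5 + 10 + 7.5 + 7.5 + 5 + 1.5 + 10 = 43
(Check: W+ + W- = 78 should equal n(n+1)/2 = 78.)
Step 4: Test statistic W = min(W+, W-) = 35.
Step 5: Ties in |d|, so use the tie-corrected normal approximation.
        E[W] = n(n+1)/4 = 12*13/4 = 39.
        Tie groups: |d|=2 (t=2), |d|=4 (t=3), |d|=5 (t=2), |d|=6 (t=3); sum(t^3 - t) = 60.
        Var[W] = n(n+1)(2n+1)/24 - sum(t^3-t)/48 = 3900/24 - 60/48 = 161.25.
        z = (W - E[W]) / sqrt(Var[W]) = (35 - 39) / 12.6984 = -0.3150.
        Two-sided p = 2*Phi(z) = 0.752762.
Step 6: alpha = 0.05. fail to reject H0.

W+ = 35, W- = 43, W = min = 35, p = 0.752762, fail to reject H0.


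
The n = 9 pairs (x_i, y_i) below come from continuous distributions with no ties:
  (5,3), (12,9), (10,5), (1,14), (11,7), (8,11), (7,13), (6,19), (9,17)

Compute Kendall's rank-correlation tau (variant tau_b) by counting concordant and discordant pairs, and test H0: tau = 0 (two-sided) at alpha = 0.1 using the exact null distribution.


Step 1: Enumerate the 36 unordered pairs (i,j) with i<j and classify each by sign(x_j-x_i) * sign(y_j-y_i).
  (1,2):dx=+7,dy=+6->C; (1,3):dx=+5,dy=+2->C; (1,4):dx=-4,dy=+11->D; (1,5):dx=+6,dy=+4->C
  (1,6):dx=+3,dy=+8->C; (1,7):dx=+2,dy=+10->C; (1,8):dx=+1,dy=+16->C; (1,9):dx=+4,dy=+14->C
  (2,3):dx=-2,dy=-4->C; (2,4):dx=-11,dy=+5->D; (2,5):dx=-1,dy=-2->C; (2,6):dx=-4,dy=+2->D
  (2,7):dx=-5,dy=+4->D; (2,8):dx=-6,dy=+10->D; (2,9):dx=-3,dy=+8->D; (3,4):dx=-9,dy=+9->D
  (3,5):dx=+1,dy=+2->C; (3,6):dx=-2,dy=+6->D; (3,7):dx=-3,dy=+8->D; (3,8):dx=-4,dy=+14->D
  (3,9):dx=-1,dy=+12->D; (4,5):dx=+10,dy=-7->D; (4,6):dx=+7,dy=-3->D; (4,7):dx=+6,dy=-1->D
  (4,8):dx=+5,dy=+5->C; (4,9):dx=+8,dy=+3->C; (5,6):dx=-3,dy=+4->D; (5,7):dx=-4,dy=+6->D
  (5,8):dx=-5,dy=+12->D; (5,9):dx=-2,dy=+10->D; (6,7):dx=-1,dy=+2->D; (6,8):dx=-2,dy=+8->D
  (6,9):dx=+1,dy=+6->C; (7,8):dx=-1,dy=+6->D; (7,9):dx=+2,dy=+4->C; (8,9):dx=+3,dy=-2->D
Step 2: C = 14, D = 22, total pairs = 36.
Step 3: tau = (C - D)/(n(n-1)/2) = (14 - 22)/36 = -0.222222.
Step 4: Exact two-sided p-value (enumerate n! = 362880 permutations of y under H0): p = 0.476709.
Step 5: alpha = 0.1. fail to reject H0.

tau_b = -0.2222 (C=14, D=22), p = 0.476709, fail to reject H0.


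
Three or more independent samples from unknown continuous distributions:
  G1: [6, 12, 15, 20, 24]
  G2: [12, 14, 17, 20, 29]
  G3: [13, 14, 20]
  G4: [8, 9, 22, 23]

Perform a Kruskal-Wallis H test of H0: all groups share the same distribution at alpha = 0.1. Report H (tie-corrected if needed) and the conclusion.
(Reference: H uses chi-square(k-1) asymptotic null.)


Step 1: Combine all N = 17 observations and assign midranks.
sorted (value, group, rank): (6,G1,1), (8,G4,2), (9,G4,3), (12,G1,4.5), (12,G2,4.5), (13,G3,6), (14,G2,7.5), (14,G3,7.5), (15,G1,9), (17,G2,10), (20,G1,12), (20,G2,12), (20,G3,12), (22,G4,14), (23,G4,15), (24,G1,16), (29,G2,17)
Step 2: Sum ranks within each group.
R_1 = 42.5 (n_1 = 5)
R_2 = 51 (n_2 = 5)
R_3 = 25.5 (n_3 = 3)
R_4 = 34 (n_4 = 4)
Step 3: H = 12/(N(N+1)) * sum(R_i^2/n_i) - 3(N+1)
     = 12/(17*18) * (42.5^2/5 + 51^2/5 + 25.5^2/3 + 34^2/4) - 3*18
     = 0.039216 * 1387.2 - 54
     = 0.400000.
Step 4: Ties present; correction factor C = 1 - 36/(17^3 - 17) = 0.992647. Corrected H = 0.400000 / 0.992647 = 0.402963.
Step 5: Under H0, H ~ chi^2(3); p-value = 0.939630.
Step 6: alpha = 0.1. fail to reject H0.

H = 0.4030, df = 3, p = 0.939630, fail to reject H0.


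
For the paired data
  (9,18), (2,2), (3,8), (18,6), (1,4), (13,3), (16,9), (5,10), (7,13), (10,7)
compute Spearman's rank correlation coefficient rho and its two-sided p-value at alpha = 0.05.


Step 1: Rank x and y separately (midranks; no ties here).
rank(x): 9->6, 2->2, 3->3, 18->10, 1->1, 13->8, 16->9, 5->4, 7->5, 10->7
rank(y): 18->10, 2->1, 8->6, 6->4, 4->3, 3->2, 9->7, 10->8, 13->9, 7->5
Step 2: d_i = R_x(i) - R_y(i); compute d_i^2.
  (6-10)^2=16, (2-1)^2=1, (3-6)^2=9, (10-4)^2=36, (1-3)^2=4, (8-2)^2=36, (9-7)^2=4, (4-8)^2=16, (5-9)^2=16, (7-5)^2=4
sum(d^2) = 142.
Step 3: rho = 1 - 6*142 / (10*(10^2 - 1)) = 1 - 852/990 = 0.139394.
Step 4: Under H0, t = rho * sqrt((n-2)/(1-rho^2)) = 0.3982 ~ t(8).
Step 5: Two-sided p-value from the t-distribution with 8 df = 0.700932.
Step 6: alpha = 0.05. fail to reject H0.

rho = 0.1394, p = 0.700932, fail to reject H0 at alpha = 0.05.


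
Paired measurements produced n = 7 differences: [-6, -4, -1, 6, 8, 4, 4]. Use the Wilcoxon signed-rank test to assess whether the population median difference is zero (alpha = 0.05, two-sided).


Step 1: Drop any zero differences (none here) and take |d_i|.
|d| = [6, 4, 1, 6, 8, 4, 4]
Step 2: Midrank |d_i| (ties get averaged ranks).
ranks: |6|->5.5, |4|->3, |1|->1, |6|->5.5, |8|->7, |4|->3, |4|->3
Step 3: Attach original signs; sum ranks with positive sign and with negative sign.
W+ = 5.5 + 7 + 3 + 3 = 18.5
W- = 5.5 + 3 + 1 = 9.5
(Check: W+ + W- = 28 should equal n(n+1)/2 = 28.)
Step 4: Test statistic W = min(W+, W-) = 9.5.
Step 5: Ties in |d|, so use the tie-corrected normal approximation.
        E[W] = n(n+1)/4 = 7*8/4 = 14.
        Tie groups: |d|=4 (t=3), |d|=6 (t=2); sum(t^3 - t) = 30.
        Var[W] = n(n+1)(2n+1)/24 - sum(t^3-t)/48 = 840/24 - 30/48 = 34.375.
        z = (W - E[W]) / sqrt(Var[W]) = (9.5 - 14) / 5.8630 = -0.7675.
        Two-sided p = 2*Phi(z) = 0.442771.
Step 6: alpha = 0.05. fail to reject H0.

W+ = 18.5, W- = 9.5, W = min = 9.5, p = 0.442771, fail to reject H0.


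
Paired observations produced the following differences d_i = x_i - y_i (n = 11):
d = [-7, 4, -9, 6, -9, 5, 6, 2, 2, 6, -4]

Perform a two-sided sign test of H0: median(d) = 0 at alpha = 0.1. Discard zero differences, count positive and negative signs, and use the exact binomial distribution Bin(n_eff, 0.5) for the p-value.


Step 1: Discard zero differences. Original n = 11; n_eff = number of nonzero differences = 11.
Nonzero differences (with sign): -7, +4, -9, +6, -9, +5, +6, +2, +2, +6, -4
Step 2: Count signs: positive = 7, negative = 4.
Step 3: Under H0: P(positive) = 0.5, so the number of positives S ~ Bin(11, 0.5).
Step 4: Two-sided exact p-value = sum of Bin(11,0.5) probabilities at or below the observed probability = 0.548828.
Step 5: alpha = 0.1. fail to reject H0.

n_eff = 11, pos = 7, neg = 4, p = 0.548828, fail to reject H0.


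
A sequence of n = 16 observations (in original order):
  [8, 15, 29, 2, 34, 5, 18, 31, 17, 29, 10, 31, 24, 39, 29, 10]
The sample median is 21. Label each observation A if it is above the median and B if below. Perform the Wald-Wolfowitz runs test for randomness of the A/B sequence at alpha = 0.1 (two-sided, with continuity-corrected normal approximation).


Step 1: Compute median = 21; label A = above, B = below.
Labels in order: BBABABBABABAAAAB  (n_A = 8, n_B = 8)
Step 2: Count runs R = 11.
Step 3: Under H0 (random ordering), E[R] = 2*n_A*n_B/(n_A+n_B) + 1 = 2*8*8/16 + 1 = 9.0000.
        Var[R] = 2*n_A*n_B*(2*n_A*n_B - n_A - n_B) / ((n_A+n_B)^2 * (n_A+n_B-1)) = 14336/3840 = 3.7333.
        SD[R] = 1.9322.
Step 4: Continuity-corrected z = (R - 0.5 - E[R]) / SD[R] = (11 - 0.5 - 9.0000) / 1.9322 = 0.7763.
Step 5: Two-sided p-value via normal approximation = 2*(1 - Phi(|z|)) = 0.437558.
Step 6: alpha = 0.1. fail to reject H0.

R = 11, z = 0.7763, p = 0.437558, fail to reject H0.


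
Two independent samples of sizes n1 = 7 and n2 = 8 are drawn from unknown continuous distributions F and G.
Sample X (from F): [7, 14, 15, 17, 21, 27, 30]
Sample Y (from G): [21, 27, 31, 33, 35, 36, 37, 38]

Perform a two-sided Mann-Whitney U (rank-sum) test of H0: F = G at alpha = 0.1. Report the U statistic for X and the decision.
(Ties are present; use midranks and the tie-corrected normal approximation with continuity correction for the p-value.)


Step 1: Combine and sort all 15 observations; assign midranks.
sorted (value, group): (7,X), (14,X), (15,X), (17,X), (21,X), (21,Y), (27,X), (27,Y), (30,X), (31,Y), (33,Y), (35,Y), (36,Y), (37,Y), (38,Y)
ranks: 7->1, 14->2, 15->3, 17->4, 21->5.5, 21->5.5, 27->7.5, 27->7.5, 30->9, 31->10, 33->11, 35->12, 36->13, 37->14, 38->15
Step 2: Rank sum for X: R1 = 1 + 2 + 3 + 4 + 5.5 + 7.5 + 9 = 32.
Step 3: U_X = R1 - n1(n1+1)/2 = 32 - 7*8/2 = 32 - 28 = 4.
       U_Y = n1*n2 - U_X = 56 - 4 = 52.
Step 4: Ties are present, so use the tie-corrected normal approximation (with continuity correction) for the p-value.
Step 5: p-value = 0.006441; compare to alpha = 0.1. reject H0.

U_X = 4, p = 0.006441, reject H0 at alpha = 0.1.


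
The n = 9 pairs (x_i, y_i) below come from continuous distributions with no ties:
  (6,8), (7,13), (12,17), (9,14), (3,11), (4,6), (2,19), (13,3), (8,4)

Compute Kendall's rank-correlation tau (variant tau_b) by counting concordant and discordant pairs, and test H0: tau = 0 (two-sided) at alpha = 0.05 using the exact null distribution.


Step 1: Enumerate the 36 unordered pairs (i,j) with i<j and classify each by sign(x_j-x_i) * sign(y_j-y_i).
  (1,2):dx=+1,dy=+5->C; (1,3):dx=+6,dy=+9->C; (1,4):dx=+3,dy=+6->C; (1,5):dx=-3,dy=+3->D
  (1,6):dx=-2,dy=-2->C; (1,7):dx=-4,dy=+11->D; (1,8):dx=+7,dy=-5->D; (1,9):dx=+2,dy=-4->D
  (2,3):dx=+5,dy=+4->C; (2,4):dx=+2,dy=+1->C; (2,5):dx=-4,dy=-2->C; (2,6):dx=-3,dy=-7->C
  (2,7):dx=-5,dy=+6->D; (2,8):dx=+6,dy=-10->D; (2,9):dx=+1,dy=-9->D; (3,4):dx=-3,dy=-3->C
  (3,5):dx=-9,dy=-6->C; (3,6):dx=-8,dy=-11->C; (3,7):dx=-10,dy=+2->D; (3,8):dx=+1,dy=-14->D
  (3,9):dx=-4,dy=-13->C; (4,5):dx=-6,dy=-3->C; (4,6):dx=-5,dy=-8->C; (4,7):dx=-7,dy=+5->D
  (4,8):dx=+4,dy=-11->D; (4,9):dx=-1,dy=-10->C; (5,6):dx=+1,dy=-5->D; (5,7):dx=-1,dy=+8->D
  (5,8):dx=+10,dy=-8->D; (5,9):dx=+5,dy=-7->D; (6,7):dx=-2,dy=+13->D; (6,8):dx=+9,dy=-3->D
  (6,9):dx=+4,dy=-2->D; (7,8):dx=+11,dy=-16->D; (7,9):dx=+6,dy=-15->D; (8,9):dx=-5,dy=+1->D
Step 2: C = 15, D = 21, total pairs = 36.
Step 3: tau = (C - D)/(n(n-1)/2) = (15 - 21)/36 = -0.166667.
Step 4: Exact two-sided p-value (enumerate n! = 362880 permutations of y under H0): p = 0.612202.
Step 5: alpha = 0.05. fail to reject H0.

tau_b = -0.1667 (C=15, D=21), p = 0.612202, fail to reject H0.


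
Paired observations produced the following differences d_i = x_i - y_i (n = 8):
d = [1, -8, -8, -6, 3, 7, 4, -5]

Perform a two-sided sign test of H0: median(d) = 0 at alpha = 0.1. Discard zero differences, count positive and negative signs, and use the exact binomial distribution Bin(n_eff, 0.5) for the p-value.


Step 1: Discard zero differences. Original n = 8; n_eff = number of nonzero differences = 8.
Nonzero differences (with sign): +1, -8, -8, -6, +3, +7, +4, -5
Step 2: Count signs: positive = 4, negative = 4.
Step 3: Under H0: P(positive) = 0.5, so the number of positives S ~ Bin(8, 0.5).
Step 4: Two-sided exact p-value = sum of Bin(8,0.5) probabilities at or below the observed probability = 1.000000.
Step 5: alpha = 0.1. fail to reject H0.

n_eff = 8, pos = 4, neg = 4, p = 1.000000, fail to reject H0.


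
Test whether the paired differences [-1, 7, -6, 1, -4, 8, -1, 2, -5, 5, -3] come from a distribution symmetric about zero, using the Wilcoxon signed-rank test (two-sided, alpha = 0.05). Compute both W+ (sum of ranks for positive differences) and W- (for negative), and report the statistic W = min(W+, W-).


Step 1: Drop any zero differences (none here) and take |d_i|.
|d| = [1, 7, 6, 1, 4, 8, 1, 2, 5, 5, 3]
Step 2: Midrank |d_i| (ties get averaged ranks).
ranks: |1|->2, |7|->10, |6|->9, |1|->2, |4|->6, |8|->11, |1|->2, |2|->4, |5|->7.5, |5|->7.5, |3|->5
Step 3: Attach original signs; sum ranks with positive sign and with negative sign.
W+ = 10 + 2 + 11 + 4 + 7.5 = 34.5
W- = 2 + 9 + 6 + 2 + 7.5 + 5 = 31.5
(Check: W+ + W- = 66 should equal n(n+1)/2 = 66.)
Step 4: Test statistic W = min(W+, W-) = 31.5.
Step 5: Ties in |d|, so use the tie-corrected normal approximation.
        E[W] = n(n+1)/4 = 11*12/4 = 33.
        Tie groups: |d|=1 (t=3), |d|=5 (t=2); sum(t^3 - t) = 30.
        Var[W] = n(n+1)(2n+1)/24 - sum(t^3-t)/48 = 3036/24 - 30/48 = 125.875.
        z = (W - E[W]) / sqrt(Var[W]) = (31.5 - 33) / 11.2194 = -0.1337.
        Two-sided p = 2*Phi(z) = 0.893642.
Step 6: alpha = 0.05. fail to reject H0.

W+ = 34.5, W- = 31.5, W = min = 31.5, p = 0.893642, fail to reject H0.


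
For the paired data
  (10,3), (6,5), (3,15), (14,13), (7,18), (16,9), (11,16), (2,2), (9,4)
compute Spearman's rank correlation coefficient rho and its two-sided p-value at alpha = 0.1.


Step 1: Rank x and y separately (midranks; no ties here).
rank(x): 10->6, 6->3, 3->2, 14->8, 7->4, 16->9, 11->7, 2->1, 9->5
rank(y): 3->2, 5->4, 15->7, 13->6, 18->9, 9->5, 16->8, 2->1, 4->3
Step 2: d_i = R_x(i) - R_y(i); compute d_i^2.
  (6-2)^2=16, (3-4)^2=1, (2-7)^2=25, (8-6)^2=4, (4-9)^2=25, (9-5)^2=16, (7-8)^2=1, (1-1)^2=0, (5-3)^2=4
sum(d^2) = 92.
Step 3: rho = 1 - 6*92 / (9*(9^2 - 1)) = 1 - 552/720 = 0.233333.
Step 4: Under H0, t = rho * sqrt((n-2)/(1-rho^2)) = 0.6349 ~ t(7).
Step 5: Two-sided p-value from the t-distribution with 7 df = 0.545699.
Step 6: alpha = 0.1. fail to reject H0.

rho = 0.2333, p = 0.545699, fail to reject H0 at alpha = 0.1.


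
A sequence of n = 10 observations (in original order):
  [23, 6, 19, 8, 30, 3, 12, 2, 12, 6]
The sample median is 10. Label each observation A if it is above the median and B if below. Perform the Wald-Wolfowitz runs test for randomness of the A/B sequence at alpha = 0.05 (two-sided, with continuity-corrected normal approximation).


Step 1: Compute median = 10; label A = above, B = below.
Labels in order: ABABABABAB  (n_A = 5, n_B = 5)
Step 2: Count runs R = 10.
Step 3: Under H0 (random ordering), E[R] = 2*n_A*n_B/(n_A+n_B) + 1 = 2*5*5/10 + 1 = 6.0000.
        Var[R] = 2*n_A*n_B*(2*n_A*n_B - n_A - n_B) / ((n_A+n_B)^2 * (n_A+n_B-1)) = 2000/900 = 2.2222.
        SD[R] = 1.4907.
Step 4: Continuity-corrected z = (R - 0.5 - E[R]) / SD[R] = (10 - 0.5 - 6.0000) / 1.4907 = 2.3479.
Step 5: Two-sided p-value via normal approximation = 2*(1 - Phi(|z|)) = 0.018881.
Step 6: alpha = 0.05. reject H0.

R = 10, z = 2.3479, p = 0.018881, reject H0.


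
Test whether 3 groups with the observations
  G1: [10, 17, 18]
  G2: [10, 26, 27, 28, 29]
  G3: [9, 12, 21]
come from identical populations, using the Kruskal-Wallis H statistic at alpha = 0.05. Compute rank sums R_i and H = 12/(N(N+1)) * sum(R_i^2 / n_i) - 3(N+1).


Step 1: Combine all N = 11 observations and assign midranks.
sorted (value, group, rank): (9,G3,1), (10,G1,2.5), (10,G2,2.5), (12,G3,4), (17,G1,5), (18,G1,6), (21,G3,7), (26,G2,8), (27,G2,9), (28,G2,10), (29,G2,11)
Step 2: Sum ranks within each group.
R_1 = 13.5 (n_1 = 3)
R_2 = 40.5 (n_2 = 5)
R_3 = 12 (n_3 = 3)
Step 3: H = 12/(N(N+1)) * sum(R_i^2/n_i) - 3(N+1)
     = 12/(11*12) * (13.5^2/3 + 40.5^2/5 + 12^2/3) - 3*12
     = 0.090909 * 436.8 - 36
     = 3.709091.
Step 4: Ties present; correction factor C = 1 - 6/(11^3 - 11) = 0.995455. Corrected H = 3.709091 / 0.995455 = 3.726027.
Step 5: Under H0, H ~ chi^2(2); p-value = 0.155204.
Step 6: alpha = 0.05. fail to reject H0.

H = 3.7260, df = 2, p = 0.155204, fail to reject H0.


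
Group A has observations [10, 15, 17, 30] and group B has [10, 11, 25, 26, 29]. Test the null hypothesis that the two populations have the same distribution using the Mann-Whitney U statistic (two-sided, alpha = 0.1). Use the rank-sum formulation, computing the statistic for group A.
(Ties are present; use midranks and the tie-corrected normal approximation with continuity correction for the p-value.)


Step 1: Combine and sort all 9 observations; assign midranks.
sorted (value, group): (10,X), (10,Y), (11,Y), (15,X), (17,X), (25,Y), (26,Y), (29,Y), (30,X)
ranks: 10->1.5, 10->1.5, 11->3, 15->4, 17->5, 25->6, 26->7, 29->8, 30->9
Step 2: Rank sum for X: R1 = 1.5 + 4 + 5 + 9 = 19.5.
Step 3: U_X = R1 - n1(n1+1)/2 = 19.5 - 4*5/2 = 19.5 - 10 = 9.5.
       U_Y = n1*n2 - U_X = 20 - 9.5 = 10.5.
Step 4: Ties are present, so use the tie-corrected normal approximation (with continuity correction) for the p-value.
Step 5: p-value = 1.000000; compare to alpha = 0.1. fail to reject H0.

U_X = 9.5, p = 1.000000, fail to reject H0 at alpha = 0.1.


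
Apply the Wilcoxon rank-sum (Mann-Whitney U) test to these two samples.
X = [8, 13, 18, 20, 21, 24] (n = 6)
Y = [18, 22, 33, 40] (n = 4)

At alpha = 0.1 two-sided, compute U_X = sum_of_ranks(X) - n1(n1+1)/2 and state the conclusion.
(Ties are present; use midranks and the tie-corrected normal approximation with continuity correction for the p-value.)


Step 1: Combine and sort all 10 observations; assign midranks.
sorted (value, group): (8,X), (13,X), (18,X), (18,Y), (20,X), (21,X), (22,Y), (24,X), (33,Y), (40,Y)
ranks: 8->1, 13->2, 18->3.5, 18->3.5, 20->5, 21->6, 22->7, 24->8, 33->9, 40->10
Step 2: Rank sum for X: R1 = 1 + 2 + 3.5 + 5 + 6 + 8 = 25.5.
Step 3: U_X = R1 - n1(n1+1)/2 = 25.5 - 6*7/2 = 25.5 - 21 = 4.5.
       U_Y = n1*n2 - U_X = 24 - 4.5 = 19.5.
Step 4: Ties are present, so use the tie-corrected normal approximation (with continuity correction) for the p-value.
Step 5: p-value = 0.134407; compare to alpha = 0.1. fail to reject H0.

U_X = 4.5, p = 0.134407, fail to reject H0 at alpha = 0.1.


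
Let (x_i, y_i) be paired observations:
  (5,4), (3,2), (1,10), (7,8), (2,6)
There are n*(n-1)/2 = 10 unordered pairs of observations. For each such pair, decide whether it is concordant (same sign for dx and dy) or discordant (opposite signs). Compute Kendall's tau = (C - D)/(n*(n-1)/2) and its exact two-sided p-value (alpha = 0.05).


Step 1: Enumerate the 10 unordered pairs (i,j) with i<j and classify each by sign(x_j-x_i) * sign(y_j-y_i).
  (1,2):dx=-2,dy=-2->C; (1,3):dx=-4,dy=+6->D; (1,4):dx=+2,dy=+4->C; (1,5):dx=-3,dy=+2->D
  (2,3):dx=-2,dy=+8->D; (2,4):dx=+4,dy=+6->C; (2,5):dx=-1,dy=+4->D; (3,4):dx=+6,dy=-2->D
  (3,5):dx=+1,dy=-4->D; (4,5):dx=-5,dy=-2->C
Step 2: C = 4, D = 6, total pairs = 10.
Step 3: tau = (C - D)/(n(n-1)/2) = (4 - 6)/10 = -0.200000.
Step 4: Exact two-sided p-value (enumerate n! = 120 permutations of y under H0): p = 0.816667.
Step 5: alpha = 0.05. fail to reject H0.

tau_b = -0.2000 (C=4, D=6), p = 0.816667, fail to reject H0.


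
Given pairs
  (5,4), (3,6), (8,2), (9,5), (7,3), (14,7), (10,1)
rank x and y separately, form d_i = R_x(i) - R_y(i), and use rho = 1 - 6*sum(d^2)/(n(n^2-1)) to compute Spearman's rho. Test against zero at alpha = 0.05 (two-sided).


Step 1: Rank x and y separately (midranks; no ties here).
rank(x): 5->2, 3->1, 8->4, 9->5, 7->3, 14->7, 10->6
rank(y): 4->4, 6->6, 2->2, 5->5, 3->3, 7->7, 1->1
Step 2: d_i = R_x(i) - R_y(i); compute d_i^2.
  (2-4)^2=4, (1-6)^2=25, (4-2)^2=4, (5-5)^2=0, (3-3)^2=0, (7-7)^2=0, (6-1)^2=25
sum(d^2) = 58.
Step 3: rho = 1 - 6*58 / (7*(7^2 - 1)) = 1 - 348/336 = -0.035714.
Step 4: Under H0, t = rho * sqrt((n-2)/(1-rho^2)) = -0.0799 ~ t(5).
Step 5: Two-sided p-value from the t-distribution with 5 df = 0.939408.
Step 6: alpha = 0.05. fail to reject H0.

rho = -0.0357, p = 0.939408, fail to reject H0 at alpha = 0.05.


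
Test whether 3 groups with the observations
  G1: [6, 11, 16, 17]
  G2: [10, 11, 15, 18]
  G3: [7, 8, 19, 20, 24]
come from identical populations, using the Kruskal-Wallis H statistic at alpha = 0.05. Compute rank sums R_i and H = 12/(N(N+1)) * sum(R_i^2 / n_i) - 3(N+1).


Step 1: Combine all N = 13 observations and assign midranks.
sorted (value, group, rank): (6,G1,1), (7,G3,2), (8,G3,3), (10,G2,4), (11,G1,5.5), (11,G2,5.5), (15,G2,7), (16,G1,8), (17,G1,9), (18,G2,10), (19,G3,11), (20,G3,12), (24,G3,13)
Step 2: Sum ranks within each group.
R_1 = 23.5 (n_1 = 4)
R_2 = 26.5 (n_2 = 4)
R_3 = 41 (n_3 = 5)
Step 3: H = 12/(N(N+1)) * sum(R_i^2/n_i) - 3(N+1)
     = 12/(13*14) * (23.5^2/4 + 26.5^2/4 + 41^2/5) - 3*14
     = 0.065934 * 649.825 - 42
     = 0.845604.
Step 4: Ties present; correction factor C = 1 - 6/(13^3 - 13) = 0.997253. Corrected H = 0.845604 / 0.997253 = 0.847934.
Step 5: Under H0, H ~ chi^2(2); p-value = 0.654446.
Step 6: alpha = 0.05. fail to reject H0.

H = 0.8479, df = 2, p = 0.654446, fail to reject H0.


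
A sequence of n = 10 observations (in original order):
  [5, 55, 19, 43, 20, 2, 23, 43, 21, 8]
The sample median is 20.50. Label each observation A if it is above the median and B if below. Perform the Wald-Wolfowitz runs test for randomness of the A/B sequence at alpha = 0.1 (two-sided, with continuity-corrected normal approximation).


Step 1: Compute median = 20.50; label A = above, B = below.
Labels in order: BABABBAAAB  (n_A = 5, n_B = 5)
Step 2: Count runs R = 7.
Step 3: Under H0 (random ordering), E[R] = 2*n_A*n_B/(n_A+n_B) + 1 = 2*5*5/10 + 1 = 6.0000.
        Var[R] = 2*n_A*n_B*(2*n_A*n_B - n_A - n_B) / ((n_A+n_B)^2 * (n_A+n_B-1)) = 2000/900 = 2.2222.
        SD[R] = 1.4907.
Step 4: Continuity-corrected z = (R - 0.5 - E[R]) / SD[R] = (7 - 0.5 - 6.0000) / 1.4907 = 0.3354.
Step 5: Two-sided p-value via normal approximation = 2*(1 - Phi(|z|)) = 0.737316.
Step 6: alpha = 0.1. fail to reject H0.

R = 7, z = 0.3354, p = 0.737316, fail to reject H0.


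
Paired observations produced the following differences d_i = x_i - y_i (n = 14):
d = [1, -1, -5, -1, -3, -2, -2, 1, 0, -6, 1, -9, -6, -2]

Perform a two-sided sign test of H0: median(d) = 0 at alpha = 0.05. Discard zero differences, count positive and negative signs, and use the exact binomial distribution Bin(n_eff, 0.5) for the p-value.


Step 1: Discard zero differences. Original n = 14; n_eff = number of nonzero differences = 13.
Nonzero differences (with sign): +1, -1, -5, -1, -3, -2, -2, +1, -6, +1, -9, -6, -2
Step 2: Count signs: positive = 3, negative = 10.
Step 3: Under H0: P(positive) = 0.5, so the number of positives S ~ Bin(13, 0.5).
Step 4: Two-sided exact p-value = sum of Bin(13,0.5) probabilities at or below the observed probability = 0.092285.
Step 5: alpha = 0.05. fail to reject H0.

n_eff = 13, pos = 3, neg = 10, p = 0.092285, fail to reject H0.


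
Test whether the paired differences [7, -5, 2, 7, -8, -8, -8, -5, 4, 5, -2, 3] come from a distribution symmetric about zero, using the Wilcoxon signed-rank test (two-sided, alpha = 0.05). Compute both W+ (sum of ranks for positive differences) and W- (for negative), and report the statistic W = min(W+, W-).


Step 1: Drop any zero differences (none here) and take |d_i|.
|d| = [7, 5, 2, 7, 8, 8, 8, 5, 4, 5, 2, 3]
Step 2: Midrank |d_i| (ties get averaged ranks).
ranks: |7|->8.5, |5|->6, |2|->1.5, |7|->8.5, |8|->11, |8|->11, |8|->11, |5|->6, |4|->4, |5|->6, |2|->1.5, |3|->3
Step 3: Attach original signs; sum ranks with positive sign and with negative sign.
W+ = 8.5 + 1.5 + 8.5 + 4 + 6 + 3 = 31.5
W- = 6 + 11 + 11 + 11 + 6 + 1.5 = 46.5
(Check: W+ + W- = 78 should equal n(n+1)/2 = 78.)
Step 4: Test statistic W = min(W+, W-) = 31.5.
Step 5: Ties in |d|, so use the tie-corrected normal approximation.
        E[W] = n(n+1)/4 = 12*13/4 = 39.
        Tie groups: |d|=2 (t=2), |d|=5 (t=3), |d|=7 (t=2), |d|=8 (t=3); sum(t^3 - t) = 60.
        Var[W] = n(n+1)(2n+1)/24 - sum(t^3-t)/48 = 3900/24 - 60/48 = 161.25.
        z = (W - E[W]) / sqrt(Var[W]) = (31.5 - 39) / 12.6984 = -0.5906.
        Two-sided p = 2*Phi(z) = 0.554772.
Step 6: alpha = 0.05. fail to reject H0.

W+ = 31.5, W- = 46.5, W = min = 31.5, p = 0.554772, fail to reject H0.


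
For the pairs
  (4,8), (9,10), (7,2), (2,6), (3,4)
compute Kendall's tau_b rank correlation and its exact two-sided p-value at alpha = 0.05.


Step 1: Enumerate the 10 unordered pairs (i,j) with i<j and classify each by sign(x_j-x_i) * sign(y_j-y_i).
  (1,2):dx=+5,dy=+2->C; (1,3):dx=+3,dy=-6->D; (1,4):dx=-2,dy=-2->C; (1,5):dx=-1,dy=-4->C
  (2,3):dx=-2,dy=-8->C; (2,4):dx=-7,dy=-4->C; (2,5):dx=-6,dy=-6->C; (3,4):dx=-5,dy=+4->D
  (3,5):dx=-4,dy=+2->D; (4,5):dx=+1,dy=-2->D
Step 2: C = 6, D = 4, total pairs = 10.
Step 3: tau = (C - D)/(n(n-1)/2) = (6 - 4)/10 = 0.200000.
Step 4: Exact two-sided p-value (enumerate n! = 120 permutations of y under H0): p = 0.816667.
Step 5: alpha = 0.05. fail to reject H0.

tau_b = 0.2000 (C=6, D=4), p = 0.816667, fail to reject H0.


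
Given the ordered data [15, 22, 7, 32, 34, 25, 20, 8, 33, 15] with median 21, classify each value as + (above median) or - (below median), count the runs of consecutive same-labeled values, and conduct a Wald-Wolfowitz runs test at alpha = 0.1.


Step 1: Compute median = 21; label A = above, B = below.
Labels in order: BABAAABBAB  (n_A = 5, n_B = 5)
Step 2: Count runs R = 7.
Step 3: Under H0 (random ordering), E[R] = 2*n_A*n_B/(n_A+n_B) + 1 = 2*5*5/10 + 1 = 6.0000.
        Var[R] = 2*n_A*n_B*(2*n_A*n_B - n_A - n_B) / ((n_A+n_B)^2 * (n_A+n_B-1)) = 2000/900 = 2.2222.
        SD[R] = 1.4907.
Step 4: Continuity-corrected z = (R - 0.5 - E[R]) / SD[R] = (7 - 0.5 - 6.0000) / 1.4907 = 0.3354.
Step 5: Two-sided p-value via normal approximation = 2*(1 - Phi(|z|)) = 0.737316.
Step 6: alpha = 0.1. fail to reject H0.

R = 7, z = 0.3354, p = 0.737316, fail to reject H0.


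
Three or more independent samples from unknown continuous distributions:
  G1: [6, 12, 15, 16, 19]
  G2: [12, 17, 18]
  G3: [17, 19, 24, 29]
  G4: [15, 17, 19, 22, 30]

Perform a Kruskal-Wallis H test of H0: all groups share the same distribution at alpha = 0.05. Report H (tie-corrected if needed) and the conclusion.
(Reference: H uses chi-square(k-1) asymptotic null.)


Step 1: Combine all N = 17 observations and assign midranks.
sorted (value, group, rank): (6,G1,1), (12,G1,2.5), (12,G2,2.5), (15,G1,4.5), (15,G4,4.5), (16,G1,6), (17,G2,8), (17,G3,8), (17,G4,8), (18,G2,10), (19,G1,12), (19,G3,12), (19,G4,12), (22,G4,14), (24,G3,15), (29,G3,16), (30,G4,17)
Step 2: Sum ranks within each group.
R_1 = 26 (n_1 = 5)
R_2 = 20.5 (n_2 = 3)
R_3 = 51 (n_3 = 4)
R_4 = 55.5 (n_4 = 5)
Step 3: H = 12/(N(N+1)) * sum(R_i^2/n_i) - 3(N+1)
     = 12/(17*18) * (26^2/5 + 20.5^2/3 + 51^2/4 + 55.5^2/5) - 3*18
     = 0.039216 * 1541.58 - 54
     = 6.454248.
Step 4: Ties present; correction factor C = 1 - 60/(17^3 - 17) = 0.987745. Corrected H = 6.454248 / 0.987745 = 6.534326.
Step 5: Under H0, H ~ chi^2(3); p-value = 0.088319.
Step 6: alpha = 0.05. fail to reject H0.

H = 6.5343, df = 3, p = 0.088319, fail to reject H0.


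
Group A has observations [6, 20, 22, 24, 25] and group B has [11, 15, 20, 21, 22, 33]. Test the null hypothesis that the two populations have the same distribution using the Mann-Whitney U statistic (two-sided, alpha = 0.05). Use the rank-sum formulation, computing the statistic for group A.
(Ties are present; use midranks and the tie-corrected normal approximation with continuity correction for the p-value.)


Step 1: Combine and sort all 11 observations; assign midranks.
sorted (value, group): (6,X), (11,Y), (15,Y), (20,X), (20,Y), (21,Y), (22,X), (22,Y), (24,X), (25,X), (33,Y)
ranks: 6->1, 11->2, 15->3, 20->4.5, 20->4.5, 21->6, 22->7.5, 22->7.5, 24->9, 25->10, 33->11
Step 2: Rank sum for X: R1 = 1 + 4.5 + 7.5 + 9 + 10 = 32.
Step 3: U_X = R1 - n1(n1+1)/2 = 32 - 5*6/2 = 32 - 15 = 17.
       U_Y = n1*n2 - U_X = 30 - 17 = 13.
Step 4: Ties are present, so use the tie-corrected normal approximation (with continuity correction) for the p-value.
Step 5: p-value = 0.783228; compare to alpha = 0.05. fail to reject H0.

U_X = 17, p = 0.783228, fail to reject H0 at alpha = 0.05.


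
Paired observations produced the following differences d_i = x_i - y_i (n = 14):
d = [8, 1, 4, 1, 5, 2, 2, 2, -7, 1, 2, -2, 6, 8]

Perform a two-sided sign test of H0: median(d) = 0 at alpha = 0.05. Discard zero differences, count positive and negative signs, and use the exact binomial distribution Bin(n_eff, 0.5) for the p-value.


Step 1: Discard zero differences. Original n = 14; n_eff = number of nonzero differences = 14.
Nonzero differences (with sign): +8, +1, +4, +1, +5, +2, +2, +2, -7, +1, +2, -2, +6, +8
Step 2: Count signs: positive = 12, negative = 2.
Step 3: Under H0: P(positive) = 0.5, so the number of positives S ~ Bin(14, 0.5).
Step 4: Two-sided exact p-value = sum of Bin(14,0.5) probabilities at or below the observed probability = 0.012939.
Step 5: alpha = 0.05. reject H0.

n_eff = 14, pos = 12, neg = 2, p = 0.012939, reject H0.


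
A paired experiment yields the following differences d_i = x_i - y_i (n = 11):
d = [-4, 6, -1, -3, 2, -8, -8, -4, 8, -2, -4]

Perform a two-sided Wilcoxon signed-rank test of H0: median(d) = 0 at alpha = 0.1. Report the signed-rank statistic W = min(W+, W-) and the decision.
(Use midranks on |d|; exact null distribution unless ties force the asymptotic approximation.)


Step 1: Drop any zero differences (none here) and take |d_i|.
|d| = [4, 6, 1, 3, 2, 8, 8, 4, 8, 2, 4]
Step 2: Midrank |d_i| (ties get averaged ranks).
ranks: |4|->6, |6|->8, |1|->1, |3|->4, |2|->2.5, |8|->10, |8|->10, |4|->6, |8|->10, |2|->2.5, |4|->6
Step 3: Attach original signs; sum ranks with positive sign and with negative sign.
W+ = 8 + 2.5 + 10 = 20.5
W- = 6 + 1 + 4 + 10 + 10 + 6 + 2.5 + 6 = 45.5
(Check: W+ + W- = 66 should equal n(n+1)/2 = 66.)
Step 4: Test statistic W = min(W+, W-) = 20.5.
Step 5: Ties in |d|, so use the tie-corrected normal approximation.
        E[W] = n(n+1)/4 = 11*12/4 = 33.
        Tie groups: |d|=2 (t=2), |d|=4 (t=3), |d|=8 (t=3); sum(t^3 - t) = 54.
        Var[W] = n(n+1)(2n+1)/24 - sum(t^3-t)/48 = 3036/24 - 54/48 = 125.375.
        z = (W - E[W]) / sqrt(Var[W]) = (20.5 - 33) / 11.1971 = -1.1164.
        Two-sided p = 2*Phi(z) = 0.264268.
Step 6: alpha = 0.1. fail to reject H0.

W+ = 20.5, W- = 45.5, W = min = 20.5, p = 0.264268, fail to reject H0.


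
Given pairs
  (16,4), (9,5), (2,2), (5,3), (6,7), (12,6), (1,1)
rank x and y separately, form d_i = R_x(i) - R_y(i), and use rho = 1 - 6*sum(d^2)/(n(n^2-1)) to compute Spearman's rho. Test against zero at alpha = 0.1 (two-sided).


Step 1: Rank x and y separately (midranks; no ties here).
rank(x): 16->7, 9->5, 2->2, 5->3, 6->4, 12->6, 1->1
rank(y): 4->4, 5->5, 2->2, 3->3, 7->7, 6->6, 1->1
Step 2: d_i = R_x(i) - R_y(i); compute d_i^2.
  (7-4)^2=9, (5-5)^2=0, (2-2)^2=0, (3-3)^2=0, (4-7)^2=9, (6-6)^2=0, (1-1)^2=0
sum(d^2) = 18.
Step 3: rho = 1 - 6*18 / (7*(7^2 - 1)) = 1 - 108/336 = 0.678571.
Step 4: Under H0, t = rho * sqrt((n-2)/(1-rho^2)) = 2.0657 ~ t(5).
Step 5: Two-sided p-value from the t-distribution with 5 df = 0.093750.
Step 6: alpha = 0.1. reject H0.

rho = 0.6786, p = 0.093750, reject H0 at alpha = 0.1.


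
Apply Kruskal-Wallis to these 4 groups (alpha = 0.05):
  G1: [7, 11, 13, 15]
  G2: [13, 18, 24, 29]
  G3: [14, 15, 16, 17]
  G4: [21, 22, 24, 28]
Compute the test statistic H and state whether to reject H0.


Step 1: Combine all N = 16 observations and assign midranks.
sorted (value, group, rank): (7,G1,1), (11,G1,2), (13,G1,3.5), (13,G2,3.5), (14,G3,5), (15,G1,6.5), (15,G3,6.5), (16,G3,8), (17,G3,9), (18,G2,10), (21,G4,11), (22,G4,12), (24,G2,13.5), (24,G4,13.5), (28,G4,15), (29,G2,16)
Step 2: Sum ranks within each group.
R_1 = 13 (n_1 = 4)
R_2 = 43 (n_2 = 4)
R_3 = 28.5 (n_3 = 4)
R_4 = 51.5 (n_4 = 4)
Step 3: H = 12/(N(N+1)) * sum(R_i^2/n_i) - 3(N+1)
     = 12/(16*17) * (13^2/4 + 43^2/4 + 28.5^2/4 + 51.5^2/4) - 3*17
     = 0.044118 * 1370.62 - 51
     = 9.468750.
Step 4: Ties present; correction factor C = 1 - 18/(16^3 - 16) = 0.995588. Corrected H = 9.468750 / 0.995588 = 9.510709.
Step 5: Under H0, H ~ chi^2(3); p-value = 0.023218.
Step 6: alpha = 0.05. reject H0.

H = 9.5107, df = 3, p = 0.023218, reject H0.


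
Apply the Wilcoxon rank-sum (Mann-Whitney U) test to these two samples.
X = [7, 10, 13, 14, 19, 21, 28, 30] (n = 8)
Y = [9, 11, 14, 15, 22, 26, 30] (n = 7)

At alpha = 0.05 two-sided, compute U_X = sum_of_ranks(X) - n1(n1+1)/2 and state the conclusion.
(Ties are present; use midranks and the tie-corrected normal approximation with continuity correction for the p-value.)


Step 1: Combine and sort all 15 observations; assign midranks.
sorted (value, group): (7,X), (9,Y), (10,X), (11,Y), (13,X), (14,X), (14,Y), (15,Y), (19,X), (21,X), (22,Y), (26,Y), (28,X), (30,X), (30,Y)
ranks: 7->1, 9->2, 10->3, 11->4, 13->5, 14->6.5, 14->6.5, 15->8, 19->9, 21->10, 22->11, 26->12, 28->13, 30->14.5, 30->14.5
Step 2: Rank sum for X: R1 = 1 + 3 + 5 + 6.5 + 9 + 10 + 13 + 14.5 = 62.
Step 3: U_X = R1 - n1(n1+1)/2 = 62 - 8*9/2 = 62 - 36 = 26.
       U_Y = n1*n2 - U_X = 56 - 26 = 30.
Step 4: Ties are present, so use the tie-corrected normal approximation (with continuity correction) for the p-value.
Step 5: p-value = 0.861942; compare to alpha = 0.05. fail to reject H0.

U_X = 26, p = 0.861942, fail to reject H0 at alpha = 0.05.


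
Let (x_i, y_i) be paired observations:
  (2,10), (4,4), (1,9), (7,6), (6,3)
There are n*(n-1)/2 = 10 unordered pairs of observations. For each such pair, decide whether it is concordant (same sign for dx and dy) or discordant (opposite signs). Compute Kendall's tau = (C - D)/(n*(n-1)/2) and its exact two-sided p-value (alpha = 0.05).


Step 1: Enumerate the 10 unordered pairs (i,j) with i<j and classify each by sign(x_j-x_i) * sign(y_j-y_i).
  (1,2):dx=+2,dy=-6->D; (1,3):dx=-1,dy=-1->C; (1,4):dx=+5,dy=-4->D; (1,5):dx=+4,dy=-7->D
  (2,3):dx=-3,dy=+5->D; (2,4):dx=+3,dy=+2->C; (2,5):dx=+2,dy=-1->D; (3,4):dx=+6,dy=-3->D
  (3,5):dx=+5,dy=-6->D; (4,5):dx=-1,dy=-3->C
Step 2: C = 3, D = 7, total pairs = 10.
Step 3: tau = (C - D)/(n(n-1)/2) = (3 - 7)/10 = -0.400000.
Step 4: Exact two-sided p-value (enumerate n! = 120 permutations of y under H0): p = 0.483333.
Step 5: alpha = 0.05. fail to reject H0.

tau_b = -0.4000 (C=3, D=7), p = 0.483333, fail to reject H0.


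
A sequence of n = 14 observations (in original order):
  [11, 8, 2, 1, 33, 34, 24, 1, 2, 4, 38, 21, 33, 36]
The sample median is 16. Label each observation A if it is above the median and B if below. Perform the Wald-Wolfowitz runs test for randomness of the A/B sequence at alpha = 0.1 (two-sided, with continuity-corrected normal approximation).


Step 1: Compute median = 16; label A = above, B = below.
Labels in order: BBBBAAABBBAAAA  (n_A = 7, n_B = 7)
Step 2: Count runs R = 4.
Step 3: Under H0 (random ordering), E[R] = 2*n_A*n_B/(n_A+n_B) + 1 = 2*7*7/14 + 1 = 8.0000.
        Var[R] = 2*n_A*n_B*(2*n_A*n_B - n_A - n_B) / ((n_A+n_B)^2 * (n_A+n_B-1)) = 8232/2548 = 3.2308.
        SD[R] = 1.7974.
Step 4: Continuity-corrected z = (R + 0.5 - E[R]) / SD[R] = (4 + 0.5 - 8.0000) / 1.7974 = -1.9472.
Step 5: Two-sided p-value via normal approximation = 2*(1 - Phi(|z|)) = 0.051508.
Step 6: alpha = 0.1. reject H0.

R = 4, z = -1.9472, p = 0.051508, reject H0.


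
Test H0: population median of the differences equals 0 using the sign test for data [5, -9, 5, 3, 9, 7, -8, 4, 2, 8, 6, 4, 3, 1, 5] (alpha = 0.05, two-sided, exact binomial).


Step 1: Discard zero differences. Original n = 15; n_eff = number of nonzero differences = 15.
Nonzero differences (with sign): +5, -9, +5, +3, +9, +7, -8, +4, +2, +8, +6, +4, +3, +1, +5
Step 2: Count signs: positive = 13, negative = 2.
Step 3: Under H0: P(positive) = 0.5, so the number of positives S ~ Bin(15, 0.5).
Step 4: Two-sided exact p-value = sum of Bin(15,0.5) probabilities at or below the observed probability = 0.007385.
Step 5: alpha = 0.05. reject H0.

n_eff = 15, pos = 13, neg = 2, p = 0.007385, reject H0.


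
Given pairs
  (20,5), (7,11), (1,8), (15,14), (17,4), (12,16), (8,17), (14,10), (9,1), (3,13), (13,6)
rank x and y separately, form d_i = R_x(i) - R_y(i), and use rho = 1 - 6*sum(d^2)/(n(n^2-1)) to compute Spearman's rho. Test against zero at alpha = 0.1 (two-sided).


Step 1: Rank x and y separately (midranks; no ties here).
rank(x): 20->11, 7->3, 1->1, 15->9, 17->10, 12->6, 8->4, 14->8, 9->5, 3->2, 13->7
rank(y): 5->3, 11->7, 8->5, 14->9, 4->2, 16->10, 17->11, 10->6, 1->1, 13->8, 6->4
Step 2: d_i = R_x(i) - R_y(i); compute d_i^2.
  (11-3)^2=64, (3-7)^2=16, (1-5)^2=16, (9-9)^2=0, (10-2)^2=64, (6-10)^2=16, (4-11)^2=49, (8-6)^2=4, (5-1)^2=16, (2-8)^2=36, (7-4)^2=9
sum(d^2) = 290.
Step 3: rho = 1 - 6*290 / (11*(11^2 - 1)) = 1 - 1740/1320 = -0.318182.
Step 4: Under H0, t = rho * sqrt((n-2)/(1-rho^2)) = -1.0069 ~ t(9).
Step 5: Two-sided p-value from the t-distribution with 9 df = 0.340298.
Step 6: alpha = 0.1. fail to reject H0.

rho = -0.3182, p = 0.340298, fail to reject H0 at alpha = 0.1.


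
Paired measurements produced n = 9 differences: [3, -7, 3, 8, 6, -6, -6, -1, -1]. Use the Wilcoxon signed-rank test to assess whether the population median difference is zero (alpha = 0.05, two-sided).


Step 1: Drop any zero differences (none here) and take |d_i|.
|d| = [3, 7, 3, 8, 6, 6, 6, 1, 1]
Step 2: Midrank |d_i| (ties get averaged ranks).
ranks: |3|->3.5, |7|->8, |3|->3.5, |8|->9, |6|->6, |6|->6, |6|->6, |1|->1.5, |1|->1.5
Step 3: Attach original signs; sum ranks with positive sign and with negative sign.
W+ = 3.5 + 3.5 + 9 + 6 = 22
W- = 8 + 6 + 6 + 1.5 + 1.5 = 23
(Check: W+ + W- = 45 should equal n(n+1)/2 = 45.)
Step 4: Test statistic W = min(W+, W-) = 22.
Step 5: Ties in |d|, so use the tie-corrected normal approximation.
        E[W] = n(n+1)/4 = 9*10/4 = 22.5.
        Tie groups: |d|=1 (t=2), |d|=3 (t=2), |d|=6 (t=3); sum(t^3 - t) = 36.
        Var[W] = n(n+1)(2n+1)/24 - sum(t^3-t)/48 = 1710/24 - 36/48 = 70.5.
        z = (W - E[W]) / sqrt(Var[W]) = (22 - 22.5) / 8.3964 = -0.0595.
        Two-sided p = 2*Phi(z) = 0.952515.
Step 6: alpha = 0.05. fail to reject H0.

W+ = 22, W- = 23, W = min = 22, p = 0.952515, fail to reject H0.


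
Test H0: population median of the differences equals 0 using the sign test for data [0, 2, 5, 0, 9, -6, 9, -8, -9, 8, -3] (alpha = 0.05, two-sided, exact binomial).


Step 1: Discard zero differences. Original n = 11; n_eff = number of nonzero differences = 9.
Nonzero differences (with sign): +2, +5, +9, -6, +9, -8, -9, +8, -3
Step 2: Count signs: positive = 5, negative = 4.
Step 3: Under H0: P(positive) = 0.5, so the number of positives S ~ Bin(9, 0.5).
Step 4: Two-sided exact p-value = sum of Bin(9,0.5) probabilities at or below the observed probability = 1.000000.
Step 5: alpha = 0.05. fail to reject H0.

n_eff = 9, pos = 5, neg = 4, p = 1.000000, fail to reject H0.


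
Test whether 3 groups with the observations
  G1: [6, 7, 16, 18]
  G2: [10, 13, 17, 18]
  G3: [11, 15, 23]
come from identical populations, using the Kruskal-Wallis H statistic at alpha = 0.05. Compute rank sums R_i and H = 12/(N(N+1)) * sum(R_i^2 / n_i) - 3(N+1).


Step 1: Combine all N = 11 observations and assign midranks.
sorted (value, group, rank): (6,G1,1), (7,G1,2), (10,G2,3), (11,G3,4), (13,G2,5), (15,G3,6), (16,G1,7), (17,G2,8), (18,G1,9.5), (18,G2,9.5), (23,G3,11)
Step 2: Sum ranks within each group.
R_1 = 19.5 (n_1 = 4)
R_2 = 25.5 (n_2 = 4)
R_3 = 21 (n_3 = 3)
Step 3: H = 12/(N(N+1)) * sum(R_i^2/n_i) - 3(N+1)
     = 12/(11*12) * (19.5^2/4 + 25.5^2/4 + 21^2/3) - 3*12
     = 0.090909 * 404.625 - 36
     = 0.784091.
Step 4: Ties present; correction factor C = 1 - 6/(11^3 - 11) = 0.995455. Corrected H = 0.784091 / 0.995455 = 0.787671.
Step 5: Under H0, H ~ chi^2(2); p-value = 0.674465.
Step 6: alpha = 0.05. fail to reject H0.

H = 0.7877, df = 2, p = 0.674465, fail to reject H0.
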